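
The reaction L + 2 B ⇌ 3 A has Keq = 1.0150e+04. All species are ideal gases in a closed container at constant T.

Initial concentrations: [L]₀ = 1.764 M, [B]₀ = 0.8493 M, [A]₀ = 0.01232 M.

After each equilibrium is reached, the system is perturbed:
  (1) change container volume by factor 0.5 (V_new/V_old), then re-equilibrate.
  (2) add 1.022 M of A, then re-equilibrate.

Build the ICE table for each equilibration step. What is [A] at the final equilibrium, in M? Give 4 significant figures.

Q₀ = 1.4696e-06 vs Keq = 1.0150e+04 ⇒ Q<K, forward
Step 1:
                   L          B          A
  init         1.764     0.8493    0.01232
  Δ          -0.4185    -0.8371      1.256
  eq           1.345    0.01222      1.268
  solve Keq expr → x = 0.4185; check Q = 1.0150e+04
Then change container volume by factor 0.5 (V_new/V_old).
Step 2:
                   L          B          A
  init         2.691    0.02443      2.536
  Δ                0          0          0
  eq           2.691    0.02443      2.536
  solve Keq expr → x = 0; check Q = 1.0150e+04
Then add 1.022 M of A.
Step 3:
                   L          B          A
  init         2.691    0.02443      3.558
  Δ         0.007856    0.01571   -0.02357
  eq           2.699    0.04015      3.534
  solve Keq expr → x = -0.007856; check Q = 1.0150e+04

[A]_eq = 3.534 M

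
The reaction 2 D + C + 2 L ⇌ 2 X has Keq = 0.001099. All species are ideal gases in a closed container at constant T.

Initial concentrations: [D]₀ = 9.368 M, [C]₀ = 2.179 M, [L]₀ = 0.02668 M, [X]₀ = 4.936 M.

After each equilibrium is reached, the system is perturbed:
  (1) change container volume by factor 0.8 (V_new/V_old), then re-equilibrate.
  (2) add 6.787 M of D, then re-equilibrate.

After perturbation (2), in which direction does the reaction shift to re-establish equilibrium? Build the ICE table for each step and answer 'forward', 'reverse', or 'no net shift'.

Direction: forward

Q₀ = 179 vs Keq = 0.001099 ⇒ Q>K, reverse
Step 1:
                   D          C          L          X
  init         9.368      2.179    0.02668      4.936
  Δ             2.79      1.395       2.79      -2.79
  eq           12.16      3.574      2.817      2.146
  solve Keq expr → x = -1.395; check Q = 0.001099
Then change container volume by factor 0.8 (V_new/V_old).
Step 2:
                   D          C          L          X
  init          15.2      4.467      3.521      2.683
  Δ          -0.4331    -0.2166    -0.4331     0.4331
  eq           14.76      4.251      3.088      3.116
  solve Keq expr → x = 0.2166; check Q = 0.001099
Then add 6.787 M of D.
Step 3:
                   D          C          L          X
  init         21.55      4.251      3.088      3.116
  Δ          -0.4986    -0.2493    -0.4986     0.4986
  eq           21.05      4.002      2.589      3.614
  solve Keq expr → x = 0.2493; check Q = 0.001099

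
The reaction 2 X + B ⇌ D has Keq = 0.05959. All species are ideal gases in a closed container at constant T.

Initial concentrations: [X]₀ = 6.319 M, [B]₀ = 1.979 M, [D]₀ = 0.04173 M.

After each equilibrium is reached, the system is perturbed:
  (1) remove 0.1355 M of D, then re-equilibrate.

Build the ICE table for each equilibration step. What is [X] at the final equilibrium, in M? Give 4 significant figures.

Q₀ = 5.2809e-04 vs Keq = 0.05959 ⇒ Q<K, forward
Step 1:
                    X           B           D
  I             6.319       1.979     0.04173
  C             -2.03      -1.015       1.015
  E             4.289       0.964       1.057
  solve Keq expr → x = 1.015; check Q = 0.05959
Then remove 0.1355 M of D.
Step 2:
                    X           B           D
  I             4.289       0.964      0.9212
  C          -0.08955    -0.04478     0.04478
  E             4.199      0.9192       0.966
  solve Keq expr → x = 0.04478; check Q = 0.05959

[X]_eq = 4.199 M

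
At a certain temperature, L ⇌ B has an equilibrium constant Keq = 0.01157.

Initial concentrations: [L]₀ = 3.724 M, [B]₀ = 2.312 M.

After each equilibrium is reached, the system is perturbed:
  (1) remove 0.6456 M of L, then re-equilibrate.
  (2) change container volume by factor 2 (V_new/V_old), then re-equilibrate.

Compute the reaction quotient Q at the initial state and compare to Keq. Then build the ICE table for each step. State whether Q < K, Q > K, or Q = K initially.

Q₀ = 0.6208 vs Keq = 0.01157 ⇒ Q>K, reverse
Step 1:
                   L          B
  Initial      3.724      2.312
  Change       2.243     -2.243
  Equil        5.967    0.06904
  solve Keq expr → x = -2.243; check Q = 0.01157
Then remove 0.6456 M of L.
Step 2:
                   L          B
  Initial      5.321    0.06904
  Change    0.007384  -0.007384
  Equil        5.329    0.06165
  solve Keq expr → x = -0.007384; check Q = 0.01157
Then change container volume by factor 2 (V_new/V_old).
Step 3:
                   L          B
  Initial      2.664    0.03083
  Change           0          0
  Equil        2.664    0.03083
  solve Keq expr → x = 0; check Q = 0.01157

Q₀ = 0.6208; Q > K (proceeds reverse)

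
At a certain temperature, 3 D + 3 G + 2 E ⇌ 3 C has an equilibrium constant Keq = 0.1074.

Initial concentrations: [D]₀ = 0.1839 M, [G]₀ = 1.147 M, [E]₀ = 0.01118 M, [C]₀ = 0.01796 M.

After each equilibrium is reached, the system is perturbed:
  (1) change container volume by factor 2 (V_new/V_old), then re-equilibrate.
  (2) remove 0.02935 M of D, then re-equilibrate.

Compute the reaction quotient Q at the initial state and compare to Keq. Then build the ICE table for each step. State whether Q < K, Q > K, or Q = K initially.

Q₀ = 4.939; Q > K (proceeds reverse)

Q₀ = 4.939 vs Keq = 0.1074 ⇒ Q>K, reverse
Step 1:
                    D           G           E           C
  I            0.1839       1.147     0.01118     0.01796
  C           0.01055     0.01055    0.007035    -0.01055
  E            0.1945       1.158     0.01822    0.007407
  solve Keq expr → x = -0.003518; check Q = 0.1074
Then change container volume by factor 2 (V_new/V_old).
Step 2:
                    D           G           E           C
  I           0.09723      0.5788    0.009108    0.003704
  C          0.002369    0.002369    0.001579   -0.002369
  E            0.0996      0.5811     0.01069    0.001335
  solve Keq expr → x = -7.8957e-04; check Q = 0.1074
Then remove 0.02935 M of D.
Step 3:
                    D           G           E           C
  I           0.07025      0.5811     0.01069    0.001335
  C        3.7311e-04  3.7311e-04  2.4874e-04 -3.7311e-04
  E           0.07062      0.5815     0.01094  9.6171e-04
  solve Keq expr → x = -1.2437e-04; check Q = 0.1074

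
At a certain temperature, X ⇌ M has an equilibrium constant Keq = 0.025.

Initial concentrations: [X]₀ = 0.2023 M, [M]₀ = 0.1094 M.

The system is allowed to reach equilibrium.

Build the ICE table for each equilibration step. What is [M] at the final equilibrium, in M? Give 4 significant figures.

[M]_eq = 0.007602 M

Q₀ = 0.5408 vs Keq = 0.025 ⇒ Q>K, reverse
Step 1:
                  X         M
  Initial    0.2023    0.1094
  Change     0.1018   -0.1018
  Equil      0.3041  0.007602
  solve Keq expr → x = -0.1018; check Q = 0.025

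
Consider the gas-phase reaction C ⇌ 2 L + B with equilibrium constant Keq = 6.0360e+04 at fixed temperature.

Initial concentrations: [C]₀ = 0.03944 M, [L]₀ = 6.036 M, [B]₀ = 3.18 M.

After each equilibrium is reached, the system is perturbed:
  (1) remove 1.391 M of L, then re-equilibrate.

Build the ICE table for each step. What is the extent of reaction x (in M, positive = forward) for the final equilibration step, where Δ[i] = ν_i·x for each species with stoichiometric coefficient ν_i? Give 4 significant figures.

Q₀ = 2938 vs Keq = 6.0360e+04 ⇒ Q<K, forward
Step 1:
                  C         L         B
  Initial   0.03944     6.036      3.18
  Change   -0.03745    0.0749   0.03745
  Equil    0.001991     6.111     3.217
  solve Keq expr → x = 0.03745; check Q = 6.0360e+04
Then remove 1.391 M of L.
Step 2:
                  C         L         B
  Initial  0.001991      4.72     3.217
  Change  -8.0196e-04  0.001604 8.0196e-04
  Equil    0.001189     4.722     3.218
  solve Keq expr → x = 8.0196e-04; check Q = 6.0360e+04

x = 8.0196e-04 M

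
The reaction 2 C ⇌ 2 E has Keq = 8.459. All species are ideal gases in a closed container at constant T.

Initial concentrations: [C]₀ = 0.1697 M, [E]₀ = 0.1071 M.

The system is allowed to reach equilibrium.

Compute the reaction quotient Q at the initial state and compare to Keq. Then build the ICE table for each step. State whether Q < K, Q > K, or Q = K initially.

Q₀ = 0.3983; Q < K (proceeds forward)

Q₀ = 0.3983 vs Keq = 8.459 ⇒ Q<K, forward
Step 1:
                    C           E
  I            0.1697      0.1071
  C          -0.09888     0.09888
  E           0.07082       0.206
  solve Keq expr → x = 0.04944; check Q = 8.459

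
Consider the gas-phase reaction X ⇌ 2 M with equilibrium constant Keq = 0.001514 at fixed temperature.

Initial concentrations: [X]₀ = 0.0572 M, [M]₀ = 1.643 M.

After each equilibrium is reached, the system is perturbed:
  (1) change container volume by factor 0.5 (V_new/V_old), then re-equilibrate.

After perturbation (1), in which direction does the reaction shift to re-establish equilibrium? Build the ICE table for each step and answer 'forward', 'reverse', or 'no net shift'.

Direction: reverse

Q₀ = 47.19 vs Keq = 0.001514 ⇒ Q>K, reverse
Step 1:
                    X           M
  Initial      0.0572       1.643
  Change       0.8035      -1.607
  Equil        0.8607      0.0361
  solve Keq expr → x = -0.8035; check Q = 0.001514
Then change container volume by factor 0.5 (V_new/V_old).
Step 2:
                    X           M
  Initial       1.721     0.07219
  Change       0.0105    -0.02099
  Equil         1.732      0.0512
  solve Keq expr → x = -0.0105; check Q = 0.001514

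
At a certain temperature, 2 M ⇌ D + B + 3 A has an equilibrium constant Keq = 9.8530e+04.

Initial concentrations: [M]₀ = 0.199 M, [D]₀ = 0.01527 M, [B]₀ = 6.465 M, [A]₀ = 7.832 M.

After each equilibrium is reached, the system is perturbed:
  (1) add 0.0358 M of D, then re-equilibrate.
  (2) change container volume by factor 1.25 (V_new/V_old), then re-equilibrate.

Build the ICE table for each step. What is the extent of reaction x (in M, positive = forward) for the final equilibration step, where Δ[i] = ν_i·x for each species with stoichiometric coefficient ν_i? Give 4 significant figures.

x = 0.006549 M

Q₀ = 1198 vs Keq = 9.8530e+04 ⇒ Q<K, forward
Step 1:
                    M           D           B           A
  Initial       0.199     0.01527       6.465       7.832
  Change      -0.1441     0.07203     0.07203      0.2161
  Equil       0.05495      0.0873       6.537       8.048
  solve Keq expr → x = 0.07203; check Q = 9.8530e+04
Then add 0.0358 M of D.
Step 2:
                    M           D           B           A
  Initial     0.05495      0.1231       6.537       8.048
  Change     0.008926   -0.004463   -0.004463    -0.01339
  Equil       0.06387      0.1186       6.533       8.035
  solve Keq expr → x = -0.004463; check Q = 9.8530e+04
Then change container volume by factor 1.25 (V_new/V_old).
Step 3:
                    M           D           B           A
  Initial      0.0511     0.09491       5.226       6.428
  Change      -0.0131    0.006549    0.006549     0.01965
  Equil         0.038      0.1015       5.233       6.447
  solve Keq expr → x = 0.006549; check Q = 9.8530e+04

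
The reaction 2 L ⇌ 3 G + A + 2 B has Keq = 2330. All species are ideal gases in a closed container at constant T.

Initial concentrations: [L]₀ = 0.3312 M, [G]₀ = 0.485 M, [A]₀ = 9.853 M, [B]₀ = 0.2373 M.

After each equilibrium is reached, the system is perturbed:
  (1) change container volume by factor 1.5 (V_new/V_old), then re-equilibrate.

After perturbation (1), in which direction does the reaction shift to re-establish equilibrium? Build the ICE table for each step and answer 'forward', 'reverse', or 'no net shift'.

Q₀ = 0.577 vs Keq = 2330 ⇒ Q<K, forward
Step 1:
                   L          G          A          B
  I           0.3312      0.485      9.853     0.2373
  C          -0.2994     0.4492     0.1497     0.2994
  E          0.03175     0.9342         10     0.5367
  solve Keq expr → x = 0.1497; check Q = 2330
Then change container volume by factor 1.5 (V_new/V_old).
Step 2:
                   L          G          A          B
  I          0.02117     0.6228      6.668     0.3578
  C         -0.01107    0.01661   0.005537    0.01107
  E          0.01009     0.6394      6.674     0.3689
  solve Keq expr → x = 0.005537; check Q = 2330

Direction: forward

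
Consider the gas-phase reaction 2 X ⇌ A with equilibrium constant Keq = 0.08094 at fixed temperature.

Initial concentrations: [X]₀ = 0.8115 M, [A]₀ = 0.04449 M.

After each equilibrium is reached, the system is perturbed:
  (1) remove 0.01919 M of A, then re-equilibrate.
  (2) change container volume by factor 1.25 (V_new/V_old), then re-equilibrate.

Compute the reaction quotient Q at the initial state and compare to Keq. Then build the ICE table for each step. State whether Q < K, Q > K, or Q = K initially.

Q₀ = 0.06756; Q < K (proceeds forward)

Q₀ = 0.06756 vs Keq = 0.08094 ⇒ Q<K, forward
Step 1:
                   X          A
  Initial     0.8115    0.04449
  Change    -0.01398   0.006991
  Equil       0.7975    0.05148
  solve Keq expr → x = 0.006991; check Q = 0.08094
Then remove 0.01919 M of A.
Step 2:
                   X          A
  Initial     0.7975    0.03229
  Change    -0.03062    0.01531
  Equil       0.7669     0.0476
  solve Keq expr → x = 0.01531; check Q = 0.08094
Then change container volume by factor 1.25 (V_new/V_old).
Step 3:
                   X          A
  Initial     0.6135    0.03808
  Change     0.01269  -0.006343
  Equil       0.6262    0.03174
  solve Keq expr → x = -0.006343; check Q = 0.08094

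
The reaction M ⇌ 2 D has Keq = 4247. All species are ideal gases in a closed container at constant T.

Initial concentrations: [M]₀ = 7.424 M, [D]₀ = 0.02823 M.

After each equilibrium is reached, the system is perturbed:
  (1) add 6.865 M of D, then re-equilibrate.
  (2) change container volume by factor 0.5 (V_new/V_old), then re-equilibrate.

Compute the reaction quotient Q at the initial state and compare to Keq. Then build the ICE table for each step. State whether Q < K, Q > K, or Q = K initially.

Q₀ = 1.0735e-04 vs Keq = 4247 ⇒ Q<K, forward
Step 1:
                    M           D
  I             7.424     0.02823
  C            -7.373       14.75
  E           0.05139       14.77
  solve Keq expr → x = 7.373; check Q = 4247
Then add 6.865 M of D.
Step 2:
                    M           D
  I           0.05139       21.64
  C           0.05768     -0.1154
  E            0.1091       21.52
  solve Keq expr → x = -0.05768; check Q = 4247
Then change container volume by factor 0.5 (V_new/V_old).
Step 3:
                    M           D
  I            0.2182       43.05
  C            0.2097     -0.4194
  E            0.4278       42.63
  solve Keq expr → x = -0.2097; check Q = 4247

Q₀ = 1.0735e-04; Q < K (proceeds forward)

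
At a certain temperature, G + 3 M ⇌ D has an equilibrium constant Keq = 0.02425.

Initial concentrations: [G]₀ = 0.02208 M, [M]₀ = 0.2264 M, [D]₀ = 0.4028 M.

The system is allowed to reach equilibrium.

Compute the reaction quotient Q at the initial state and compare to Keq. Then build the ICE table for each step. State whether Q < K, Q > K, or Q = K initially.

Q₀ = 1572 vs Keq = 0.02425 ⇒ Q>K, reverse
Step 1:
                    G           M           D
  I           0.02208      0.2264      0.4028
  C            0.3783       1.135     -0.3783
  E            0.4004       1.361     0.02449
  solve Keq expr → x = -0.3783; check Q = 0.02425

Q₀ = 1572; Q > K (proceeds reverse)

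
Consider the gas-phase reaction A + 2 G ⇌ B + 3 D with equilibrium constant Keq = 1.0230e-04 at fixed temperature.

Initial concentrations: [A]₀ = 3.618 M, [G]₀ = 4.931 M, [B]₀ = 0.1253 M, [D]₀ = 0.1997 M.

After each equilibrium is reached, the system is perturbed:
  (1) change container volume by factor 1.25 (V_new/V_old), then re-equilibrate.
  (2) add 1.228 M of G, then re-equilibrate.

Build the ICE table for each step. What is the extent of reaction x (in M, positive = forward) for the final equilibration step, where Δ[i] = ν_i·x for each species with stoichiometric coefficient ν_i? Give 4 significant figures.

x = 0.01593 M

Q₀ = 1.1343e-05 vs Keq = 1.0230e-04 ⇒ Q<K, forward
Step 1:
                   A          G          B          D
  Initial      3.618      4.931     0.1253     0.1997
  Change    -0.05399     -0.108    0.05399      0.162
  Equil        3.564      4.823     0.1793     0.3617
  solve Keq expr → x = 0.05399; check Q = 1.0230e-04
Then change container volume by factor 1.25 (V_new/V_old).
Step 2:
                   A          G          B          D
  Initial      2.851      3.858     0.1434     0.2893
  Change   -0.005806   -0.01161   0.005806    0.01742
  Equil        2.845      3.847     0.1492     0.3067
  solve Keq expr → x = 0.005806; check Q = 1.0230e-04
Then add 1.228 M of G.
Step 3:
                   A          G          B          D
  Initial      2.845      5.075     0.1492     0.3067
  Change    -0.01593   -0.03187    0.01593     0.0478
  Equil        2.829      5.043     0.1652     0.3545
  solve Keq expr → x = 0.01593; check Q = 1.0230e-04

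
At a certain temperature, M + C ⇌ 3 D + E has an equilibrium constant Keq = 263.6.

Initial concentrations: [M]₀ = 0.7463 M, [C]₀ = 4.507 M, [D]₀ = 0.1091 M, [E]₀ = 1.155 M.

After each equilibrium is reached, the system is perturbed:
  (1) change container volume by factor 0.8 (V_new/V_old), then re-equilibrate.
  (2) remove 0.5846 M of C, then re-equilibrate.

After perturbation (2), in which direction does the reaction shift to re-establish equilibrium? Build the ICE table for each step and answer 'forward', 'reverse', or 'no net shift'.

Direction: reverse

Q₀ = 4.4592e-04 vs Keq = 263.6 ⇒ Q<K, forward
Step 1:
                   M          C          D          E
  init        0.7463      4.507     0.1091      1.155
  Δ          -0.7239    -0.7239      2.172     0.7239
  eq         0.02236      3.783      2.281      1.879
  solve Keq expr → x = 0.7239; check Q = 263.6
Then change container volume by factor 0.8 (V_new/V_old).
Step 2:
                   M          C          D          E
  init       0.02795      4.729      2.851      2.349
  Δ          0.01352    0.01352   -0.04057   -0.01352
  eq         0.04147      4.742      2.811      2.335
  solve Keq expr → x = -0.01352; check Q = 263.6
Then remove 0.5846 M of C.
Step 3:
                   M          C          D          E
  init       0.04147      4.158      2.811      2.335
  Δ         0.004934   0.004934    -0.0148  -0.004934
  eq         0.04641      4.163      2.796       2.33
  solve Keq expr → x = -0.004934; check Q = 263.6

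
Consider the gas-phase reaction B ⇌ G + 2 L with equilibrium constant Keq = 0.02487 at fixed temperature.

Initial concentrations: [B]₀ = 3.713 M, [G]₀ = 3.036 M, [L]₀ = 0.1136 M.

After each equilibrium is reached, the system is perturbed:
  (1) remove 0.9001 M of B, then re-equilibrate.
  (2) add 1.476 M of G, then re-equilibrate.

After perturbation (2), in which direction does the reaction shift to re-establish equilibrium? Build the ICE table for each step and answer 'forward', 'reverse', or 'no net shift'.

Direction: reverse

Q₀ = 0.01055 vs Keq = 0.02487 ⇒ Q<K, forward
Step 1:
                   B          G          L
  init         3.713      3.036     0.1136
  Δ         -0.02963    0.02963    0.05926
  eq           3.683      3.066     0.1729
  solve Keq expr → x = 0.02963; check Q = 0.02487
Then remove 0.9001 M of B.
Step 2:
                   B          G          L
  init         2.783      3.066     0.1729
  Δ          0.01101   -0.01101   -0.02203
  eq           2.794      3.055     0.1508
  solve Keq expr → x = -0.01101; check Q = 0.02487
Then add 1.476 M of G.
Step 3:
                   B          G          L
  init         2.794      4.531     0.1508
  Δ          0.01325   -0.01325   -0.02651
  eq           2.808      4.517     0.1243
  solve Keq expr → x = -0.01325; check Q = 0.02487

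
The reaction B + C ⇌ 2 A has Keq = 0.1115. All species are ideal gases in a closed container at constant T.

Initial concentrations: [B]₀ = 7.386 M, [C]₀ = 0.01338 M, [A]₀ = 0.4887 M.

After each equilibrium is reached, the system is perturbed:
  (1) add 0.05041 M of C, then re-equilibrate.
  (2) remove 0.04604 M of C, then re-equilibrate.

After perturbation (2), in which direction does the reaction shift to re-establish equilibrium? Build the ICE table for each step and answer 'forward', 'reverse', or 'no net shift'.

Q₀ = 2.417 vs Keq = 0.1115 ⇒ Q>K, reverse
Step 1:
                   B          C          A
  I            7.386    0.01338     0.4887
  C          0.09442    0.09442    -0.1888
  E             7.48     0.1078     0.2999
  solve Keq expr → x = -0.09442; check Q = 0.1115
Then add 0.05041 M of C.
Step 2:
                   B          C          A
  I             7.48     0.1582     0.2999
  C         -0.01976   -0.01976    0.03952
  E            7.461     0.1385     0.3394
  solve Keq expr → x = 0.01976; check Q = 0.1115
Then remove 0.04604 M of C.
Step 3:
                   B          C          A
  I            7.461    0.09241     0.3394
  C          0.01798    0.01798   -0.03597
  E            7.479     0.1104     0.3034
  solve Keq expr → x = -0.01798; check Q = 0.1115

Direction: reverse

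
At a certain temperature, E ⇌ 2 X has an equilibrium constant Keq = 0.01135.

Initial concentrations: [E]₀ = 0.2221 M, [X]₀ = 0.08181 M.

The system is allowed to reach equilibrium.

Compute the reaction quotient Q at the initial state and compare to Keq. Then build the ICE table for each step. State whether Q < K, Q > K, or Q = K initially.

Q₀ = 0.03013; Q > K (proceeds reverse)

Q₀ = 0.03013 vs Keq = 0.01135 ⇒ Q>K, reverse
Step 1:
                    E           X
  I            0.2221     0.08181
  C           0.01497    -0.02994
  E            0.2371     0.05187
  solve Keq expr → x = -0.01497; check Q = 0.01135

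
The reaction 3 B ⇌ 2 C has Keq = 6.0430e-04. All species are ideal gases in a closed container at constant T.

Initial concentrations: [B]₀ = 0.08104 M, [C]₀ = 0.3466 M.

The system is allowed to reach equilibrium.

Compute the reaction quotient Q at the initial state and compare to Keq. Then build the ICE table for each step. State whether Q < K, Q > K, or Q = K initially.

Q₀ = 225.7 vs Keq = 6.0430e-04 ⇒ Q>K, reverse
Step 1:
                   B          C
  I          0.08104     0.3466
  C           0.5034    -0.3356
  E           0.5845    0.01098
  solve Keq expr → x = -0.1678; check Q = 6.0430e-04

Q₀ = 225.7; Q > K (proceeds reverse)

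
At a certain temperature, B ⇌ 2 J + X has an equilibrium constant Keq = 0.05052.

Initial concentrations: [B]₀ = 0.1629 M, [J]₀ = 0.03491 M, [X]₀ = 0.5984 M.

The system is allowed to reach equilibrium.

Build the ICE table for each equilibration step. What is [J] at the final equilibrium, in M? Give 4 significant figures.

Q₀ = 0.004477 vs Keq = 0.05052 ⇒ Q<K, forward
Step 1:
                  B         J         X
  init       0.1629   0.03491    0.5984
  Δ        -0.03342   0.06684   0.03342
  eq         0.1295    0.1018    0.6318
  solve Keq expr → x = 0.03342; check Q = 0.05052

[J]_eq = 0.1018 M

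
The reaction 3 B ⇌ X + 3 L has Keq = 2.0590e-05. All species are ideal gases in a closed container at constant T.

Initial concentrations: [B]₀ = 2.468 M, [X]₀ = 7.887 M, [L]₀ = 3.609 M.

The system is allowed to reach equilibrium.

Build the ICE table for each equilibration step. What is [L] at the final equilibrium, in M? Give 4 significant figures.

[L]_eq = 0.08703 M

Q₀ = 24.66 vs Keq = 2.0590e-05 ⇒ Q>K, reverse
Step 1:
                  B         X         L
  I           2.468     7.887     3.609
  C           3.522    -1.174    -3.522
  E            5.99     6.713   0.08703
  solve Keq expr → x = -1.174; check Q = 2.0590e-05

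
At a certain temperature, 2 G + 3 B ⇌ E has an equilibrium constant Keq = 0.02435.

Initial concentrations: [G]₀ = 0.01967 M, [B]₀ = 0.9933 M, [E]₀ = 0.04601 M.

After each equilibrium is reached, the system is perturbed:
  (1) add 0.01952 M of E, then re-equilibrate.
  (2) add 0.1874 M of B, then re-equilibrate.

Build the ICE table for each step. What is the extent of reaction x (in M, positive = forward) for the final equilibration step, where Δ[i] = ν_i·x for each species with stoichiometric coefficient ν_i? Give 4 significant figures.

x = 4.7678e-04 M

Q₀ = 121.3 vs Keq = 0.02435 ⇒ Q>K, reverse
Step 1:
                  G         B         E
  Initial   0.01967    0.9933   0.04601
  Change    0.09116    0.1367  -0.04558
  Equil      0.1108      1.13 4.3158e-04
  solve Keq expr → x = -0.04558; check Q = 0.02435
Then add 0.01952 M of E.
Step 2:
                  G         B         E
  Initial    0.1108      1.13   0.01995
  Change     0.0381   0.05714  -0.01905
  Equil      0.1489     1.187 9.0359e-04
  solve Keq expr → x = -0.01905; check Q = 0.02435
Then add 0.1874 M of B.
Step 3:
                  G         B         E
  Initial    0.1489     1.375 9.0359e-04
  Change  -9.5356e-04  -0.00143 4.7678e-04
  Equil       0.148     1.373   0.00138
  solve Keq expr → x = 4.7678e-04; check Q = 0.02435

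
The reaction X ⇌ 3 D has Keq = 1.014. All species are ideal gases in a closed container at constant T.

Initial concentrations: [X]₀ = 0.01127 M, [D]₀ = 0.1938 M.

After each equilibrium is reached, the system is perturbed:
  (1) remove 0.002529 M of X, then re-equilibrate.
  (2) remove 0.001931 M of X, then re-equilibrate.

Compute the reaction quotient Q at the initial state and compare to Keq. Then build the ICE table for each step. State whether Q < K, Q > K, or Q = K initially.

Q₀ = 0.6459; Q < K (proceeds forward)

Q₀ = 0.6459 vs Keq = 1.014 ⇒ Q<K, forward
Step 1:
                    X           D
  Initial     0.01127      0.1938
  Change    -0.003033    0.009098
  Equil      0.008237      0.2029
  solve Keq expr → x = 0.003033; check Q = 1.014
Then remove 0.002529 M of X.
Step 2:
                    X           D
  Initial    0.005708      0.2029
  Change     0.001866   -0.005598
  Equil      0.007574      0.1973
  solve Keq expr → x = -0.001866; check Q = 1.014
Then remove 0.001931 M of X.
Step 3:
                    X           D
  Initial    0.005643      0.1973
  Change     0.001443    -0.00433
  Equil      0.007087       0.193
  solve Keq expr → x = -0.001443; check Q = 1.014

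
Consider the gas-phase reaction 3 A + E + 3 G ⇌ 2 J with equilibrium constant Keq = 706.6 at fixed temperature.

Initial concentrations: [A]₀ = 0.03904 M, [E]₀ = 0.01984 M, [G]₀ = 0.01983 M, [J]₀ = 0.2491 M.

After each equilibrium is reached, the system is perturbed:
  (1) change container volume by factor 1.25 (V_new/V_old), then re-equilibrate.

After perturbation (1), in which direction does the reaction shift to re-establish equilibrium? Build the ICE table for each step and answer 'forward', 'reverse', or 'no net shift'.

Q₀ = 6.7407e+09 vs Keq = 706.6 ⇒ Q>K, reverse
Step 1:
                  A         E         G         J
  I         0.03904   0.01984   0.01983    0.2491
  C            0.21      0.07      0.21     -0.14
  E           0.249   0.08984    0.2298    0.1091
  solve Keq expr → x = -0.07; check Q = 706.6
Then change container volume by factor 1.25 (V_new/V_old).
Step 2:
                  A         E         G         J
  I          0.1992   0.07187    0.1839   0.08728
  C         0.02195  0.007316   0.02195  -0.01463
  E          0.2212   0.07919    0.2058   0.07265
  solve Keq expr → x = -0.007316; check Q = 706.6

Direction: reverse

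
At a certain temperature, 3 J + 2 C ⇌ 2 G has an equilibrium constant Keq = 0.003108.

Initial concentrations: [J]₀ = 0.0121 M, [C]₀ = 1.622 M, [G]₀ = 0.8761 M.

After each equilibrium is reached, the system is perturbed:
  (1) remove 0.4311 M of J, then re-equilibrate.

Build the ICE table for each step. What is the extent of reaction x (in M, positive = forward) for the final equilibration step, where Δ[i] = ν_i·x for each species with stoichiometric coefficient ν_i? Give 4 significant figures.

Q₀ = 1.6468e+05 vs Keq = 0.003108 ⇒ Q>K, reverse
Step 1:
                   J          C          G
  I           0.0121      1.622     0.8761
  C            1.088     0.7252    -0.7252
  E              1.1      2.347     0.1509
  solve Keq expr → x = -0.3626; check Q = 0.003108
Then remove 0.4311 M of J.
Step 2:
                   J          C          G
  I           0.6688      2.347     0.1509
  C          0.09258    0.06172   -0.06172
  E           0.7613      2.409    0.08921
  solve Keq expr → x = -0.03086; check Q = 0.003108

x = -0.03086 M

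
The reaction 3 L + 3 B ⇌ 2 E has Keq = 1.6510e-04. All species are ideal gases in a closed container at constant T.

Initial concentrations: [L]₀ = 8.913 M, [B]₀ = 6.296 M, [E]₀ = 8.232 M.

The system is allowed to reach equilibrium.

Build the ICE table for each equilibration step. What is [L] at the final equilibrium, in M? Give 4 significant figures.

[L]_eq = 9.815 M

Q₀ = 3.8348e-04 vs Keq = 1.6510e-04 ⇒ Q>K, reverse
Step 1:
                  L         B         E
  Initial     8.913     6.296     8.232
  Change     0.9022    0.9022   -0.6015
  Equil       9.815     7.198     7.631
  solve Keq expr → x = -0.3007; check Q = 1.6510e-04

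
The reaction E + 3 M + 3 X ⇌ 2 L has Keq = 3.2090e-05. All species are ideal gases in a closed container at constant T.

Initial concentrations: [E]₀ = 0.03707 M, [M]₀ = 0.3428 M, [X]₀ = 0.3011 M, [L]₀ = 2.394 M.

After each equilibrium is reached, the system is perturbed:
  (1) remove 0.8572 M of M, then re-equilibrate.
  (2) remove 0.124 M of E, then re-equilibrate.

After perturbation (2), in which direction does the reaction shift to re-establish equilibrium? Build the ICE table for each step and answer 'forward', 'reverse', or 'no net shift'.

Direction: reverse

Q₀ = 1.4060e+05 vs Keq = 3.2090e-05 ⇒ Q>K, reverse
Step 1:
                   E          M          X          L
  Initial    0.03707     0.3428     0.3011      2.394
  Change       1.067      3.201      3.201     -2.134
  Equil        1.104      3.544      3.502     0.2602
  solve Keq expr → x = -1.067; check Q = 3.2090e-05
Then remove 0.8572 M of M.
Step 2:
                   E          M          X          L
  Initial      1.104      2.686      3.502     0.2602
  Change     0.03388     0.1016     0.1016   -0.06776
  Equil        1.138      2.788      3.603     0.1924
  solve Keq expr → x = -0.03388; check Q = 3.2090e-05
Then remove 0.124 M of E.
Step 3:
                   E          M          X          L
  Initial      1.014      2.788      3.603     0.1924
  Change    0.004129    0.01239    0.01239  -0.008258
  Equil        1.018        2.8      3.616     0.1842
  solve Keq expr → x = -0.004129; check Q = 3.2090e-05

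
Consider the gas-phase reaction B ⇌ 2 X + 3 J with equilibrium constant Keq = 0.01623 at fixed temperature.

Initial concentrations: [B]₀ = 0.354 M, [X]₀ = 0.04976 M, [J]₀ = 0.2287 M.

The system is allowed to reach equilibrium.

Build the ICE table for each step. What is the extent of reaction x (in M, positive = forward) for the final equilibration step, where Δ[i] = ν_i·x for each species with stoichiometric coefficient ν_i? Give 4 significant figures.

Q₀ = 8.3667e-05 vs Keq = 0.01623 ⇒ Q<K, forward
Step 1:
                  B         X         J
  I           0.354   0.04976    0.2287
  C        -0.07956    0.1591    0.2387
  E          0.2744    0.2089    0.4674
  solve Keq expr → x = 0.07956; check Q = 0.01623

x = 0.07956 M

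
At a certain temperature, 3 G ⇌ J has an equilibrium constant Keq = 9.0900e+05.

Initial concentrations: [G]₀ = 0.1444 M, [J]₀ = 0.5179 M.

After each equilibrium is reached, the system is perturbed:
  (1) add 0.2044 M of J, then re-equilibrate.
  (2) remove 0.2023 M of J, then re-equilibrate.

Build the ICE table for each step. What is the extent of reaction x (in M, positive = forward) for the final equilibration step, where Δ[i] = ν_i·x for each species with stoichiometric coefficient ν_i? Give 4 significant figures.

x = 3.0502e-04 M

Q₀ = 172 vs Keq = 9.0900e+05 ⇒ Q<K, forward
Step 1:
                    G           J
  Initial      0.1444      0.5179
  Change      -0.1359     0.04529
  Equil      0.008525      0.5632
  solve Keq expr → x = 0.04529; check Q = 9.0900e+05
Then add 0.2044 M of J.
Step 2:
                    G           J
  Initial    0.008525      0.7676
  Change   9.2564e-04 -3.0855e-04
  Equil      0.009451      0.7673
  solve Keq expr → x = -3.0855e-04; check Q = 9.0900e+05
Then remove 0.2023 M of J.
Step 3:
                    G           J
  Initial    0.009451       0.565
  Change  -9.1507e-04  3.0502e-04
  Equil      0.008536      0.5653
  solve Keq expr → x = 3.0502e-04; check Q = 9.0900e+05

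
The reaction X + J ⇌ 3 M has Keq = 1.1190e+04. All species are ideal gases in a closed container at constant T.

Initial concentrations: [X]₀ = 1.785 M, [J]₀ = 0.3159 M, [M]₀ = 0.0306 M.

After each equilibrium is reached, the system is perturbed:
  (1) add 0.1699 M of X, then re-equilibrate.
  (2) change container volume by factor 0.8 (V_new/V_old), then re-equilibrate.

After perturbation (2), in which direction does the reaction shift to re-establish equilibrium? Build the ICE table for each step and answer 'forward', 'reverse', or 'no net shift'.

Q₀ = 5.0813e-05 vs Keq = 1.1190e+04 ⇒ Q<K, forward
Step 1:
                   X          J          M
  I            1.785     0.3159     0.0306
  C          -0.3158    -0.3158     0.9475
  E            1.469 5.6923e-05     0.9781
  solve Keq expr → x = 0.3158; check Q = 1.1190e+04
Then add 0.1699 M of X.
Step 2:
                   X          J          M
  I            1.639 5.6923e-05     0.9781
  C       -5.8976e-06 -5.8976e-06 1.7693e-05
  E            1.639 5.1026e-05     0.9781
  solve Keq expr → x = 5.8976e-06; check Q = 1.1190e+04
Then change container volume by factor 0.8 (V_new/V_old).
Step 3:
                   X          J          M
  I            2.049 6.3782e-05      1.223
  C       1.5936e-05 1.5936e-05 -4.7807e-05
  E            2.049 7.9718e-05      1.223
  solve Keq expr → x = -1.5936e-05; check Q = 1.1190e+04

Direction: reverse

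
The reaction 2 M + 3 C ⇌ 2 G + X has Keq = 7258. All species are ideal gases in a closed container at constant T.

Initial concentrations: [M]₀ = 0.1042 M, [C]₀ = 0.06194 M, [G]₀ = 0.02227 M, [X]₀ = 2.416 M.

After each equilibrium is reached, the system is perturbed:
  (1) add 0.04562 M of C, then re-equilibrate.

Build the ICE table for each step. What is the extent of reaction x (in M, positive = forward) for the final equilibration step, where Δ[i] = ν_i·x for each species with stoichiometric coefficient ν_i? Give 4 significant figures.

Q₀ = 464.4 vs Keq = 7258 ⇒ Q<K, forward
Step 1:
                    M           C           G           X
  I            0.1042     0.06194     0.02227       2.416
  C          -0.01527     -0.0229     0.01527    0.007634
  E           0.08893     0.03904     0.03754       2.424
  solve Keq expr → x = 0.007634; check Q = 7258
Then add 0.04562 M of C.
Step 2:
                    M           C           G           X
  I           0.08893     0.08466     0.03754       2.424
  C          -0.01751    -0.02627     0.01751    0.008755
  E           0.07142     0.05839     0.05505       2.432
  solve Keq expr → x = 0.008755; check Q = 7258

x = 0.008755 M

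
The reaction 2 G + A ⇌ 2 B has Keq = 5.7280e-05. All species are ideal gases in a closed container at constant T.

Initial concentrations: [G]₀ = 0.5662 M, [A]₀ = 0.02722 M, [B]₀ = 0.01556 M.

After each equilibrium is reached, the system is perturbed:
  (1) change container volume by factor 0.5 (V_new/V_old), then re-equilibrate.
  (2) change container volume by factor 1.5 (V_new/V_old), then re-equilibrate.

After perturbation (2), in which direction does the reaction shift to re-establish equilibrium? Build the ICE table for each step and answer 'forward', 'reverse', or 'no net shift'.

Q₀ = 0.02775 vs Keq = 5.7280e-05 ⇒ Q>K, reverse
Step 1:
                  G         A         B
  init       0.5662   0.02722   0.01556
  Δ         0.01474  0.007371  -0.01474
  eq         0.5809   0.03459 8.1774e-04
  solve Keq expr → x = -0.007371; check Q = 5.7280e-05
Then change container volume by factor 0.5 (V_new/V_old).
Step 2:
                  G         A         B
  init        1.162   0.06918  0.001635
  Δ       -6.7050e-04 -3.3525e-04 6.7050e-04
  eq          1.161   0.06885  0.002306
  solve Keq expr → x = 3.3525e-04; check Q = 5.7280e-05
Then change container volume by factor 1.5 (V_new/V_old).
Step 3:
                  G         A         B
  init       0.7741    0.0459  0.001537
  Δ       2.7974e-04 1.3987e-04 -2.7974e-04
  eq         0.7744   0.04604  0.001258
  solve Keq expr → x = -1.3987e-04; check Q = 5.7280e-05

Direction: reverse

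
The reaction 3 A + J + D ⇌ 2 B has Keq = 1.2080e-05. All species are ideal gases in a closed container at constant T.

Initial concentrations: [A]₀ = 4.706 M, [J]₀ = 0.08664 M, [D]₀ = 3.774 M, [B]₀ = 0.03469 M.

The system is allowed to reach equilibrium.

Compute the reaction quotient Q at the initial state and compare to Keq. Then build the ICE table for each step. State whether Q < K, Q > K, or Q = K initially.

Q₀ = 3.5313e-05 vs Keq = 1.2080e-05 ⇒ Q>K, reverse
Step 1:
                   A          J          D          B
  I            4.706    0.08664      3.774    0.03469
  C          0.02021   0.006736   0.006736   -0.01347
  E            4.726    0.09338      3.781    0.02122
  solve Keq expr → x = -0.006736; check Q = 1.2080e-05

Q₀ = 3.5313e-05; Q > K (proceeds reverse)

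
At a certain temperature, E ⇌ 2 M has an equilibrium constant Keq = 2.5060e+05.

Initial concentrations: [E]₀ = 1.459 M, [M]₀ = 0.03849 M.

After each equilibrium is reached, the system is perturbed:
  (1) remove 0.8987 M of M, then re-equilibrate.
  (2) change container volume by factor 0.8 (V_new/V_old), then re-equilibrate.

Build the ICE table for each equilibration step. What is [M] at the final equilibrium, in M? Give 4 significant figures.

[M]_eq = 2.572 M

Q₀ = 0.001015 vs Keq = 2.5060e+05 ⇒ Q<K, forward
Step 1:
                   E          M
  I            1.459    0.03849
  C           -1.459      2.918
  E       3.4878e-05      2.956
  solve Keq expr → x = 1.459; check Q = 2.5060e+05
Then remove 0.8987 M of M.
Step 2:
                   E          M
  I       3.4878e-05      2.058
  C       -1.7981e-05 3.5962e-05
  E       1.6897e-05      2.058
  solve Keq expr → x = 1.7981e-05; check Q = 2.5060e+05
Then change container volume by factor 0.8 (V_new/V_old).
Step 3:
                   E          M
  I       2.1121e-05      2.572
  C       5.2801e-06 -1.0560e-05
  E       2.6401e-05      2.572
  solve Keq expr → x = -5.2801e-06; check Q = 2.5060e+05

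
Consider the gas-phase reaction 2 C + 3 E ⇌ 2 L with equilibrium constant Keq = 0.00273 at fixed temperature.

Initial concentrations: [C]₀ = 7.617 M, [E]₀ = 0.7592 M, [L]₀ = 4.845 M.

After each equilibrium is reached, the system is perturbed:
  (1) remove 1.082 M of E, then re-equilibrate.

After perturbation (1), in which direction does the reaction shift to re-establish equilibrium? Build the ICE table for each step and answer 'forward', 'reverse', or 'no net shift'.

Direction: reverse

Q₀ = 0.9246 vs Keq = 0.00273 ⇒ Q>K, reverse
Step 1:
                    C           E           L
  Initial       7.617      0.7592       4.845
  Change        1.764       2.646      -1.764
  Equil         9.381       3.406       3.081
  solve Keq expr → x = -0.8822; check Q = 0.00273
Then remove 1.082 M of E.
Step 2:
                    C           E           L
  Initial       9.381       2.324       3.081
  Change       0.4388      0.6582     -0.4388
  Equil          9.82       2.982       2.642
  solve Keq expr → x = -0.2194; check Q = 0.00273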